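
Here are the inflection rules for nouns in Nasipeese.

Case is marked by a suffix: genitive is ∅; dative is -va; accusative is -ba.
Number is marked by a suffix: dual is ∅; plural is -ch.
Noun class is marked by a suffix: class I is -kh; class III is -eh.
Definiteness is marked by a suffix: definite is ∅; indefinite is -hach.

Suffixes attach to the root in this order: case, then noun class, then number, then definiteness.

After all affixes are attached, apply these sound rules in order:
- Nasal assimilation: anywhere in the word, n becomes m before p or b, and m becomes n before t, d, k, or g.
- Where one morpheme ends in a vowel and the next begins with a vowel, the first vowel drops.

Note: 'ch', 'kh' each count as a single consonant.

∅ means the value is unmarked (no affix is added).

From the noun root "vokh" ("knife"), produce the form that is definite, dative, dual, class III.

vokhveh

Attach case dative -va → vokhva.
Attach noun class class III -eh → vokhvaeh.
number = dual: zero marking, form stays vokhvaeh.
definiteness = definite: zero marking, form stays vokhvaeh.
Nasal assimilation: no change.
Apply vowel deletion: vokhvaeh → vokhveh.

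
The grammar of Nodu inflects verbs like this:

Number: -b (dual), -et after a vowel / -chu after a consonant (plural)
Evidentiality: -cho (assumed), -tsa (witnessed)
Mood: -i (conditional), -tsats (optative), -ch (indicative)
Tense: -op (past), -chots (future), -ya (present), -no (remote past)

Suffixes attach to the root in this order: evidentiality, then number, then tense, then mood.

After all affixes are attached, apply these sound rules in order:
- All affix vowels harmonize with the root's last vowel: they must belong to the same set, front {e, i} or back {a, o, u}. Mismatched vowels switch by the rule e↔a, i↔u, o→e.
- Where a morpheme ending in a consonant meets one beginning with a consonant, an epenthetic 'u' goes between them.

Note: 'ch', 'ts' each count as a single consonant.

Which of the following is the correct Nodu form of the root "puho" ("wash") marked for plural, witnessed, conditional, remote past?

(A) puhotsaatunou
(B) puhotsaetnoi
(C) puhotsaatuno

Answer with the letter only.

A

Attach evidentiality witnessed -tsa → puhotsa.
Attach number plural -et (after vowel 'a') → puhotsaet.
Attach tense remote past -no → puhotsaetno.
Attach mood conditional -i → puhotsaetnoi.
Apply vowel harmony: puhotsaetnoi → puhotsaatnou.
Apply epenthesis: puhotsaatnou → puhotsaatunou.
So the correct form is puhotsaatunou, option (A).
(C) puhotsaatuno is wrong: it has the affixes in the wrong order.
(B) puhotsaetnoi is wrong: it fails to apply the sound rule(s).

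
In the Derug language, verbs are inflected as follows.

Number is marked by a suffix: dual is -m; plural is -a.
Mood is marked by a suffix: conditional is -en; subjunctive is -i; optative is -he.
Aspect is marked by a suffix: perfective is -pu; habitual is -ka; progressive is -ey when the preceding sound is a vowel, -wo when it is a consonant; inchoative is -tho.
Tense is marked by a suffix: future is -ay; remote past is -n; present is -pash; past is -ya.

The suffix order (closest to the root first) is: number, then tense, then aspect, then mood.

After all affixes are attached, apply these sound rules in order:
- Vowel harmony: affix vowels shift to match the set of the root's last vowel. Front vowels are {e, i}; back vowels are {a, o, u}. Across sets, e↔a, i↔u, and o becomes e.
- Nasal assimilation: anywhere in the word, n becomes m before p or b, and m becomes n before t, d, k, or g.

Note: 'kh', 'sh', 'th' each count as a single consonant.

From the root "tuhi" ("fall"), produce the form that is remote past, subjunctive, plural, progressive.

Attach number plural -a → tuhia.
Attach tense remote past -n → tuhian.
Attach aspect progressive -wo (after consonant 'n') → tuhianwo.
Attach mood subjunctive -i → tuhianwoi.
Apply vowel harmony: tuhianwoi → tuhienwei.
Nasal assimilation: no change.

tuhienwei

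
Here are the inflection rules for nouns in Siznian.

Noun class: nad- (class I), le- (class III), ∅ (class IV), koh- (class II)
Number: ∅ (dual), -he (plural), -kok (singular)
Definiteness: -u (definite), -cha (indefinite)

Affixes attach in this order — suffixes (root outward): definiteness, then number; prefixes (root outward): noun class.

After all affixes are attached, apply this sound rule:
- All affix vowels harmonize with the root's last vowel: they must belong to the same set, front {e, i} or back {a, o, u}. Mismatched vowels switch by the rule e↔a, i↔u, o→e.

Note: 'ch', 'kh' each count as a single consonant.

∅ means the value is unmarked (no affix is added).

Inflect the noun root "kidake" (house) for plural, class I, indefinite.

Attach noun class class I nad- → nadkidake.
Attach definiteness indefinite -cha → nadkidakecha.
Attach number plural -he → nadkidakechahe.
Apply vowel harmony: nadkidakechahe → nedkidakechehe.

nedkidakechehe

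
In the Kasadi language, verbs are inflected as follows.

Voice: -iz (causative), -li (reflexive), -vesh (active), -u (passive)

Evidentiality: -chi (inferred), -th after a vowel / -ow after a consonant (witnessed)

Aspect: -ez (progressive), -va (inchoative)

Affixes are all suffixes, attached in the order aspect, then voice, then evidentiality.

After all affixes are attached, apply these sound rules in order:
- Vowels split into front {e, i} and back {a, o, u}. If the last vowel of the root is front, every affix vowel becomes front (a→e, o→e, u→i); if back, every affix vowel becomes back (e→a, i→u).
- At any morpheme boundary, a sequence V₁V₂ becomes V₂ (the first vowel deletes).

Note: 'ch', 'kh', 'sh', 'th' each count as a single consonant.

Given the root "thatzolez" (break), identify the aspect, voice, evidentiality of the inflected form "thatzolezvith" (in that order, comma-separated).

inchoative, passive, witnessed

Segment: thatzolez-va-u-th.
aspect: -va → inchoative.
voice: -u → passive.
evidentiality: -th/ow → witnessed.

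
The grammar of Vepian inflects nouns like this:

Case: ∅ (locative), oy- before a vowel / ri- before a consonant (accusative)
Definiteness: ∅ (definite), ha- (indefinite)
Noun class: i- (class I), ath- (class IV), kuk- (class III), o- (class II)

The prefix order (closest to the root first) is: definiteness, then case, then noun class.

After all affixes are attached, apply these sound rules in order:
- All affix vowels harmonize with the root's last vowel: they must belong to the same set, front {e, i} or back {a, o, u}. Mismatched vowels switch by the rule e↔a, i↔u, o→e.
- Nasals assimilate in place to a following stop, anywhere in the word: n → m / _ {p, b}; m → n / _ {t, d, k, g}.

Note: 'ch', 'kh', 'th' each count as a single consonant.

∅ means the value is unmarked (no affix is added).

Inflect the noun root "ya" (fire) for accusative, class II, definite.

oruya

definiteness = definite: zero marking, form stays ya.
Attach case accusative ri- (before consonant 'y') → riya.
Attach noun class class II o- → oriya.
Apply vowel harmony: oriya → oruya.
Nasal assimilation: no change.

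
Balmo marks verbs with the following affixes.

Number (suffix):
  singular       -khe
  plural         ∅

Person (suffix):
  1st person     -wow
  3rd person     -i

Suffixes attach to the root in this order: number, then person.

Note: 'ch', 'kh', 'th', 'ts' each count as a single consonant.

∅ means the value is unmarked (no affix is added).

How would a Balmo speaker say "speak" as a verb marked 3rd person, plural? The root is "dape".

number = plural: zero marking, form stays dape.
Attach person 3rd person -i → dapei.

dapei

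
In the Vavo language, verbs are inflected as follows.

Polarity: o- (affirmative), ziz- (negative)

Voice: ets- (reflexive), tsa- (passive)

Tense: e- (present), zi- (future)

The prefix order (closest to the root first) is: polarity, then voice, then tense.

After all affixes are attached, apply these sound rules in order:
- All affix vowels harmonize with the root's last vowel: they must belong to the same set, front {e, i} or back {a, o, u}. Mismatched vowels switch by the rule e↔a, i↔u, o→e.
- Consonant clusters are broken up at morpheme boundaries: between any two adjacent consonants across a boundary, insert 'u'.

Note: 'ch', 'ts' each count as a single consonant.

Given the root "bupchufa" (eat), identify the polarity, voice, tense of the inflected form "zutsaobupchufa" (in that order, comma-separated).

affirmative, passive, future

Segment: zi-tsa-o-bupchufa.
polarity: o- → affirmative.
voice: tsa- → passive.
tense: zi- → future.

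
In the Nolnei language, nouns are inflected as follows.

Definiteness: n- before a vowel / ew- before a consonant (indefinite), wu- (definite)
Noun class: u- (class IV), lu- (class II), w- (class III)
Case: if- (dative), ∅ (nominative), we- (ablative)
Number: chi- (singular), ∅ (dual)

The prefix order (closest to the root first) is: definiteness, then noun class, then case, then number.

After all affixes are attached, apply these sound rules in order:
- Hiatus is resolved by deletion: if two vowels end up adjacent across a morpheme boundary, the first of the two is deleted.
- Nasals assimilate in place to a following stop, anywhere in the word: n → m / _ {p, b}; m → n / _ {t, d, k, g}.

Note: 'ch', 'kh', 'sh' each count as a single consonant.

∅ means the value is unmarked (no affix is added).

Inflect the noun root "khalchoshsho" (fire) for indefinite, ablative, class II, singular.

chiwelewkhalchoshsho

Attach definiteness indefinite ew- (before consonant 'kh') → ewkhalchoshsho.
Attach noun class class II lu- → luewkhalchoshsho.
Attach case ablative we- → weluewkhalchoshsho.
Attach number singular chi- → chiweluewkhalchoshsho.
Apply vowel deletion: chiweluewkhalchoshsho → chiwelewkhalchoshsho.
Nasal assimilation: no change.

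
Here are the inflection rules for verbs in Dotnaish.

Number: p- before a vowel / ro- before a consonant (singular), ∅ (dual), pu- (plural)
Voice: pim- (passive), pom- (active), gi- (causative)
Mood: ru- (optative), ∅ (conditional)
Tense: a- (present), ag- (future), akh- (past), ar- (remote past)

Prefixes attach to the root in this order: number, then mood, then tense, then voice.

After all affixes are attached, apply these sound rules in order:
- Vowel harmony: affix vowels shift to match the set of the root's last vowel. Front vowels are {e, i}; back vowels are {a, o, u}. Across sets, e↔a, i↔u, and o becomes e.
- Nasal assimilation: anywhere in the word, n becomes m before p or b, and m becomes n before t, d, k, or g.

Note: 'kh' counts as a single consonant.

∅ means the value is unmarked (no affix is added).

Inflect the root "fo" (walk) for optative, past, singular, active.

pomakhrurofo

Attach number singular ro- (before consonant 'f') → rofo.
Attach mood optative ru- → rurofo.
Attach tense past akh- → akhrurofo.
Attach voice active pom- → pomakhrurofo.
Vowel harmony: no change.
Nasal assimilation: no change.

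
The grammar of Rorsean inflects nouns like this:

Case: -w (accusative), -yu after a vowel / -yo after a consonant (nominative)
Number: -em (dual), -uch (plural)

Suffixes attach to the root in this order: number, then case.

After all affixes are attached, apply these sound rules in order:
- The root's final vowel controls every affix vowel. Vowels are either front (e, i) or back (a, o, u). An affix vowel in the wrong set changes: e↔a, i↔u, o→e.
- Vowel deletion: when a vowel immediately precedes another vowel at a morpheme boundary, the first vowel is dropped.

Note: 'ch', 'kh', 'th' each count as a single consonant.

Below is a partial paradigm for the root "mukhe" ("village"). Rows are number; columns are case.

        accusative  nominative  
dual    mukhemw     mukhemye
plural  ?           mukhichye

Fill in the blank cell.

mukhichw

Attach number plural -uch → mukheuch.
Attach case accusative -w → mukheuchw.
Apply vowel harmony: mukheuchw → mukheichw.
Apply vowel deletion: mukheichw → mukhichw.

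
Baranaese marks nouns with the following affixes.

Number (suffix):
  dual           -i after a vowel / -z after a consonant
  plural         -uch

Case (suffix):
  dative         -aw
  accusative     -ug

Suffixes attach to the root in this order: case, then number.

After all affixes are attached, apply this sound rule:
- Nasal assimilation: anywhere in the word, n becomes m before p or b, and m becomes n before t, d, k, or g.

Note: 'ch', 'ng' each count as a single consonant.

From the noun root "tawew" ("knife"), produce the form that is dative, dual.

Attach case dative -aw → tawewaw.
Attach number dual -z (after consonant 'w') → tawewawz.
Nasal assimilation: no change.

tawewawz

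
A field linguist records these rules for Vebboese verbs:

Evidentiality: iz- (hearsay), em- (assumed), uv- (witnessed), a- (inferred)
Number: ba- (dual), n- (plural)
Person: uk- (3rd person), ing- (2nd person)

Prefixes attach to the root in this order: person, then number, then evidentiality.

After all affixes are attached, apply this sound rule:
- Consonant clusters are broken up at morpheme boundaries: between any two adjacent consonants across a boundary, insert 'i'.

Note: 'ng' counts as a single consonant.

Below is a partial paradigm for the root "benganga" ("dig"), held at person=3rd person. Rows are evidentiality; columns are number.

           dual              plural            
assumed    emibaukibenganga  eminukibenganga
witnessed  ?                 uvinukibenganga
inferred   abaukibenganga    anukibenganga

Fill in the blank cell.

Attach person 3rd person uk- → ukbenganga.
Attach number dual ba- → baukbenganga.
Attach evidentiality witnessed uv- → uvbaukbenganga.
Apply epenthesis: uvbaukbenganga → uvibaukibenganga.

uvibaukibenganga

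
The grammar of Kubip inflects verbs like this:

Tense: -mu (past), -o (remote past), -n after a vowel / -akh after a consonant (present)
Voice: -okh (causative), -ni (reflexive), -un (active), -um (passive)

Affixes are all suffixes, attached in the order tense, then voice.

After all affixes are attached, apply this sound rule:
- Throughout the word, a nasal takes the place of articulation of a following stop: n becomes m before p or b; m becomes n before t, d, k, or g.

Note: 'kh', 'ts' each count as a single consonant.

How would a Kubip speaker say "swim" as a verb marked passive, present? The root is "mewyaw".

Attach tense present -akh (after consonant 'w') → mewyawakh.
Attach voice passive -um → mewyawakhum.
Nasal assimilation: no change.

mewyawakhum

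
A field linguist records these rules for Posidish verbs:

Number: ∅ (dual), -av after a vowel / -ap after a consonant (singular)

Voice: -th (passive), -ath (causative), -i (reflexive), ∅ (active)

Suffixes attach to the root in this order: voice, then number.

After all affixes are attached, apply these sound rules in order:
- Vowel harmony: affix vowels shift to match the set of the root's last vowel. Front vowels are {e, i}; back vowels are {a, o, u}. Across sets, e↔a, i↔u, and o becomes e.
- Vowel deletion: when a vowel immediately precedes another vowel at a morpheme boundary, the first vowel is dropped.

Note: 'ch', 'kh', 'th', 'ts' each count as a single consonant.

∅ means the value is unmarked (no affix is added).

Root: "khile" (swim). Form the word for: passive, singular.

khilethep

Attach voice passive -th → khileth.
Attach number singular -ap (after consonant 'th') → khilethap.
Apply vowel harmony: khilethap → khilethep.
Vowel deletion: no change.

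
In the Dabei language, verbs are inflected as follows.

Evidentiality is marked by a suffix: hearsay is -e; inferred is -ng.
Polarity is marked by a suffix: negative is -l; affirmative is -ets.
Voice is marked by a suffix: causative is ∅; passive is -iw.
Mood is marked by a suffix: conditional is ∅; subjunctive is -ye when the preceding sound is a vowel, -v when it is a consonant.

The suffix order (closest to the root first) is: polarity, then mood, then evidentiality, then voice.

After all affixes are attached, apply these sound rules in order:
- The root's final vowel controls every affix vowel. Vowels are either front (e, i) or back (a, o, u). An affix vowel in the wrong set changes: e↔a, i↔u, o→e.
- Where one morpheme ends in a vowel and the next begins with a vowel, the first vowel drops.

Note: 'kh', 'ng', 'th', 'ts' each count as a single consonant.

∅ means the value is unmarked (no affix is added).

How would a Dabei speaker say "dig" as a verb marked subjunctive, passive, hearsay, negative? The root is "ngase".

Attach polarity negative -l → ngasel.
Attach mood subjunctive -v (after consonant 'l') → ngaselv.
Attach evidentiality hearsay -e → ngaselve.
Attach voice passive -iw → ngaselveiw.
Vowel harmony: no change.
Apply vowel deletion: ngaselveiw → ngaselviw.

ngaselviw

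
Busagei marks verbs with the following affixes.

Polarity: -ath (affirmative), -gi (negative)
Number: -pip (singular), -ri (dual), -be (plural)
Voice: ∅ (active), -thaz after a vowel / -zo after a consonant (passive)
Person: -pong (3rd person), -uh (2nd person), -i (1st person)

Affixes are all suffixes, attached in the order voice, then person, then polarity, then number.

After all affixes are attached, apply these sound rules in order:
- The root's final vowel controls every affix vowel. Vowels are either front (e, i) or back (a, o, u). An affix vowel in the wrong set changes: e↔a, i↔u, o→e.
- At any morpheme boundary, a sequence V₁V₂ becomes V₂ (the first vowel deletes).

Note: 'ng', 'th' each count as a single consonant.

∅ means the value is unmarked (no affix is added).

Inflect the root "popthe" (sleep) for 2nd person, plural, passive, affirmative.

popthethezihethbe

Attach voice passive -thaz (after vowel 'e') → popthethaz.
Attach person 2nd person -uh → popthethazuh.
Attach polarity affirmative -ath → popthethazuhath.
Attach number plural -be → popthethazuhathbe.
Apply vowel harmony: popthethazuhathbe → popthethezihethbe.
Vowel deletion: no change.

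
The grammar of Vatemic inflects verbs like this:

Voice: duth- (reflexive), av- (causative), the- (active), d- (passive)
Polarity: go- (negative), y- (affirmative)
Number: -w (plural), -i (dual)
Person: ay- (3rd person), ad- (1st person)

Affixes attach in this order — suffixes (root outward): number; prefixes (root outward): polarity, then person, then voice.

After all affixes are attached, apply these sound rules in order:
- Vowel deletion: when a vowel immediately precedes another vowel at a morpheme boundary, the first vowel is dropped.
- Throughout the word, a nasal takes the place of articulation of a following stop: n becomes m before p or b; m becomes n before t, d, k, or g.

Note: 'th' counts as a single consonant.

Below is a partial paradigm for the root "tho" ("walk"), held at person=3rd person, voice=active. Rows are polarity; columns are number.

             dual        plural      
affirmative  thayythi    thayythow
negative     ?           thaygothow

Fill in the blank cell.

thaygothi

Attach polarity negative go- → gotho.
Attach person 3rd person ay- → aygotho.
Attach voice active the- → theaygotho.
Attach number dual -i → theaygothoi.
Apply vowel deletion: theaygothoi → thaygothi.
Nasal assimilation: no change.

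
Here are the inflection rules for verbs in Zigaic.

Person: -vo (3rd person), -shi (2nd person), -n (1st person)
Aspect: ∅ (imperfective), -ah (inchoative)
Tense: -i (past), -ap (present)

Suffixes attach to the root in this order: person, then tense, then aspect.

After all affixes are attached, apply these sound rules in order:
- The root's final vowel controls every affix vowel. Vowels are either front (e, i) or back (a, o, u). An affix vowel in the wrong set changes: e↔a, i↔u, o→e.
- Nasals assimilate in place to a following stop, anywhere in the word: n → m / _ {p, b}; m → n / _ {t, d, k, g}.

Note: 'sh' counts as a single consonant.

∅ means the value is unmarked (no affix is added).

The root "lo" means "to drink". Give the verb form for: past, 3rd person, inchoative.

lovouah

Attach person 3rd person -vo → lovo.
Attach tense past -i → lovoi.
Attach aspect inchoative -ah → lovoiah.
Apply vowel harmony: lovoiah → lovouah.
Nasal assimilation: no change.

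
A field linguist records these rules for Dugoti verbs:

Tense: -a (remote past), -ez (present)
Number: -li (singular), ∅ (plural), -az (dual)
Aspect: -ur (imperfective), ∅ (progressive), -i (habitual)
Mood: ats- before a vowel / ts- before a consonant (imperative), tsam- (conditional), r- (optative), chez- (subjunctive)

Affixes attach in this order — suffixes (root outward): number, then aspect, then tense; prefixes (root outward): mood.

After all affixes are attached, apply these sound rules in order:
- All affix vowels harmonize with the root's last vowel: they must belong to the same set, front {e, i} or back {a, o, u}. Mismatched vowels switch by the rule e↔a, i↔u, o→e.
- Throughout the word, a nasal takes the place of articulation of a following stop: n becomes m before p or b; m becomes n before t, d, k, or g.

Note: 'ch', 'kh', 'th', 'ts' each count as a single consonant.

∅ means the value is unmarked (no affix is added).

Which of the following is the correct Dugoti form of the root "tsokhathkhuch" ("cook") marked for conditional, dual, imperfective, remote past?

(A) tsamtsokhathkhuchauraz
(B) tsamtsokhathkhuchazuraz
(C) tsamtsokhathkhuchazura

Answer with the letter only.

Attach number dual -az → tsokhathkhuchaz.
Attach mood conditional tsam- → tsamtsokhathkhuchaz.
Attach aspect imperfective -ur → tsamtsokhathkhuchazur.
Attach tense remote past -a → tsamtsokhathkhuchazura.
Vowel harmony: no change.
Nasal assimilation: no change.
So the correct form is tsamtsokhathkhuchazura, option (C).
(B) tsamtsokhathkhuchazuraz is wrong: it uses present instead of remote past for tense.
(A) tsamtsokhathkhuchauraz is wrong: it has the affixes in the wrong order.

C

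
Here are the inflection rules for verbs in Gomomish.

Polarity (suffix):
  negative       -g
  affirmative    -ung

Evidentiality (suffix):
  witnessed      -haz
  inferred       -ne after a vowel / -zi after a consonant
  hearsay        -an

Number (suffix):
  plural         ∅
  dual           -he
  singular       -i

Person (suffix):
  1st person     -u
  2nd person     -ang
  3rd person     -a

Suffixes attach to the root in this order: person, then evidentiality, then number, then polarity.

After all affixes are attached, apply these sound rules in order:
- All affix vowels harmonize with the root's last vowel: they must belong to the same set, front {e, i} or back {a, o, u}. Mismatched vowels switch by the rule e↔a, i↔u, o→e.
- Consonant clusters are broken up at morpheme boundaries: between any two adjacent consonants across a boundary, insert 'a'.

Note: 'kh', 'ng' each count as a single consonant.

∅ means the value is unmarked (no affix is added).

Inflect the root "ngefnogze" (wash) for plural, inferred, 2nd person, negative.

ngefnogzeengazig

Attach person 2nd person -ang → ngefnogzeang.
Attach evidentiality inferred -zi (after consonant 'ng') → ngefnogzeangzi.
number = plural: zero marking, form stays ngefnogzeangzi.
Attach polarity negative -g → ngefnogzeangzig.
Apply vowel harmony: ngefnogzeangzig → ngefnogzeengzig.
Apply epenthesis: ngefnogzeengzig → ngefnogzeengazig.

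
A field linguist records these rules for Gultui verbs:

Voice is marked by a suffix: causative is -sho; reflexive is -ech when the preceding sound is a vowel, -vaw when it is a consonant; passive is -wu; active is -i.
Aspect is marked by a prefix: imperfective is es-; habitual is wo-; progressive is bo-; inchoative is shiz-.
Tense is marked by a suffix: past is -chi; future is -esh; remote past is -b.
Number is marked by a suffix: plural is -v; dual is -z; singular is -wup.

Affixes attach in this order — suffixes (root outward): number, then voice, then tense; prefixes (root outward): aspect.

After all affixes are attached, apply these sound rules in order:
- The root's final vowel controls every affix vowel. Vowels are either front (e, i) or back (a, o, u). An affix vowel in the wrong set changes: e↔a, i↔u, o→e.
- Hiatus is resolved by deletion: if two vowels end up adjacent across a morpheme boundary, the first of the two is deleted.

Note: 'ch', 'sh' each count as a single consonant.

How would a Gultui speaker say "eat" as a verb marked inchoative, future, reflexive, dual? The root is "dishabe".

shizdishabezvewesh

Attach number dual -z → dishabez.
Attach voice reflexive -vaw (after consonant 'z') → dishabezvaw.
Attach tense future -esh → dishabezvawesh.
Attach aspect inchoative shiz- → shizdishabezvawesh.
Apply vowel harmony: shizdishabezvawesh → shizdishabezvewesh.
Vowel deletion: no change.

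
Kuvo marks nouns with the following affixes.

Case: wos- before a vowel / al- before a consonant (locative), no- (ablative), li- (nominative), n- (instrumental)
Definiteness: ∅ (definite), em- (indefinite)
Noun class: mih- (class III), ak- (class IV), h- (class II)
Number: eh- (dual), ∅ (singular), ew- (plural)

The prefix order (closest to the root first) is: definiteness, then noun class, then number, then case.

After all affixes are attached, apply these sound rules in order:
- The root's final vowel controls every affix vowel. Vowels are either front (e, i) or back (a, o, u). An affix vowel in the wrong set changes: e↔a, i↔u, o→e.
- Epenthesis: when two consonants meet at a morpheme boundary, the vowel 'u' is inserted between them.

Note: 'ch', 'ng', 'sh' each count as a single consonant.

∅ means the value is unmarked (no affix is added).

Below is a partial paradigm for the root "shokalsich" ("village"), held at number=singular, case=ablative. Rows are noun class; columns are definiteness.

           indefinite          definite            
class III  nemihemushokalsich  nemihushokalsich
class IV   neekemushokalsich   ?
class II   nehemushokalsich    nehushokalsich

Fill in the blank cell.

definiteness = definite: zero marking, form stays shokalsich.
Attach noun class class IV ak- → akshokalsich.
number = singular: zero marking, form stays akshokalsich.
Attach case ablative no- → noakshokalsich.
Apply vowel harmony: noakshokalsich → neekshokalsich.
Apply epenthesis: neekshokalsich → neekushokalsich.

neekushokalsich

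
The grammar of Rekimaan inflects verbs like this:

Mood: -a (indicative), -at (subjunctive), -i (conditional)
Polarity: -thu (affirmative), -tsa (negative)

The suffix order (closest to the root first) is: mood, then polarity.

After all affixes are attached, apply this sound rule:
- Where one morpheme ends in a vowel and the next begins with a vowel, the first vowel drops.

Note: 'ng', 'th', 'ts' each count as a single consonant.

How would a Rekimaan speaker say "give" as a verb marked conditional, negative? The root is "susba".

Attach mood conditional -i → susbai.
Attach polarity negative -tsa → susbaitsa.
Apply vowel deletion: susbaitsa → susbitsa.

susbitsa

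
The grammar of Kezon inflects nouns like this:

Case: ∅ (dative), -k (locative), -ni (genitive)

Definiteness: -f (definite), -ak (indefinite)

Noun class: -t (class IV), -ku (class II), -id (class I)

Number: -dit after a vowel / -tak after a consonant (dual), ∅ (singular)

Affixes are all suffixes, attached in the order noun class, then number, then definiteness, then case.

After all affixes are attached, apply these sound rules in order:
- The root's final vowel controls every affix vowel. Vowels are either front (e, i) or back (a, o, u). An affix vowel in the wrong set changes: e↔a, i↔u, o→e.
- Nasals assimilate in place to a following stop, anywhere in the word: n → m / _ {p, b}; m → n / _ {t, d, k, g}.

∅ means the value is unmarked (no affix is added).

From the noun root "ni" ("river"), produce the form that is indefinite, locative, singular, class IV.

nitekk

Attach noun class class IV -t → nit.
number = singular: zero marking, form stays nit.
Attach definiteness indefinite -ak → nitak.
Attach case locative -k → nitakk.
Apply vowel harmony: nitakk → nitekk.
Nasal assimilation: no change.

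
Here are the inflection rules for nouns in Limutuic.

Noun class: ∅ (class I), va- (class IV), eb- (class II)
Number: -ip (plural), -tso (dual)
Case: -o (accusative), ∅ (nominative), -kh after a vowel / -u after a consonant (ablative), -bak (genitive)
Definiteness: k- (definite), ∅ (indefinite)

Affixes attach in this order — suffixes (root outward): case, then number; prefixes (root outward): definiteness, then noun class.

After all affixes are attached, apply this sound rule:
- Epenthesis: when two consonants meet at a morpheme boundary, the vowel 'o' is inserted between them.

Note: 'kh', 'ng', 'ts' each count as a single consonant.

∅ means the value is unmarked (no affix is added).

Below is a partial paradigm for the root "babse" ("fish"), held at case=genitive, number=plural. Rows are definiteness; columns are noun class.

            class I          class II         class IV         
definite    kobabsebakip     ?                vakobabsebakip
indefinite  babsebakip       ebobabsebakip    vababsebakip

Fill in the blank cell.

ebokobabsebakip

Attach definiteness definite k- → kbabse.
Attach noun class class II eb- → ebkbabse.
Attach case genitive -bak → ebkbabsebak.
Attach number plural -ip → ebkbabsebakip.
Apply epenthesis: ebkbabsebakip → ebokobabsebakip.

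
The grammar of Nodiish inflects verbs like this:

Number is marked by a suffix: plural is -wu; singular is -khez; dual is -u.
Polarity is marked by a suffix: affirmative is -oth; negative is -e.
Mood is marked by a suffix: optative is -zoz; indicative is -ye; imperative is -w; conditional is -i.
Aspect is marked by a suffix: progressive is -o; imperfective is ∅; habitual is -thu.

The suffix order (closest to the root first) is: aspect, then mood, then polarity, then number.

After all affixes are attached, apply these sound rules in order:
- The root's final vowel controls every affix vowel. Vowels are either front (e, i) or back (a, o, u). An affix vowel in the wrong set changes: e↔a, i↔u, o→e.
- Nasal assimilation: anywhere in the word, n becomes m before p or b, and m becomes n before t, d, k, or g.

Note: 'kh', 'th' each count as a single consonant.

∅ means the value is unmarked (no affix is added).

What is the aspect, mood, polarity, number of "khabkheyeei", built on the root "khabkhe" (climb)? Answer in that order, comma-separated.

Segment: khabkhe-ye-e-u.
aspect: ∅ → imperfective.
mood: -ye → indicative.
polarity: -e → negative.
number: -u → dual.

imperfective, indicative, negative, dual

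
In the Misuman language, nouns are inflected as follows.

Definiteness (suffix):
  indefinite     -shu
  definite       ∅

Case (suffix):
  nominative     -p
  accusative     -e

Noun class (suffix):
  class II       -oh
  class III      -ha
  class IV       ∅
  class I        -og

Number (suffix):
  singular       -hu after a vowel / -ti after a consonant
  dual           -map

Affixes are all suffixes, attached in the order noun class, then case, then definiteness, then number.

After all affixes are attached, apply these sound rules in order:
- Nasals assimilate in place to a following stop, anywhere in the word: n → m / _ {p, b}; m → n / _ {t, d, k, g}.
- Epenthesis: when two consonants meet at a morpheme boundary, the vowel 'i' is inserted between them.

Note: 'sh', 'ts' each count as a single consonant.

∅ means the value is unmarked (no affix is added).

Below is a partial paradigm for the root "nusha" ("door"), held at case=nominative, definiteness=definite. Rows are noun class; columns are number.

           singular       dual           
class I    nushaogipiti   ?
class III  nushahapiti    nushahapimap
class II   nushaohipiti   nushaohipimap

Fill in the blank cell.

Attach noun class class I -og → nushaog.
Attach case nominative -p → nushaogp.
definiteness = definite: zero marking, form stays nushaogp.
Attach number dual -map → nushaogpmap.
Nasal assimilation: no change.
Apply epenthesis: nushaogpmap → nushaogipimap.

nushaogipimap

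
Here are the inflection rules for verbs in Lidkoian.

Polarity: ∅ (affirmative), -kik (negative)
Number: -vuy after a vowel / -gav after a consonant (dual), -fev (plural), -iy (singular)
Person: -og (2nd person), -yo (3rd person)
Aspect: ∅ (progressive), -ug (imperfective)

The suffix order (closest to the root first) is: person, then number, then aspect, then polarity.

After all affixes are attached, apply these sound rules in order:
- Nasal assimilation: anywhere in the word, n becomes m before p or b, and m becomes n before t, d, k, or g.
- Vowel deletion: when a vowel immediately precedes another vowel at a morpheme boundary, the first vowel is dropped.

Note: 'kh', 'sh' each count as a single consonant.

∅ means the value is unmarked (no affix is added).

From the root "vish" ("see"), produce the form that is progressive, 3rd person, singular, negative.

Attach person 3rd person -yo → vishyo.
Attach number singular -iy → vishyoiy.
aspect = progressive: zero marking, form stays vishyoiy.
Attach polarity negative -kik → vishyoiykik.
Nasal assimilation: no change.
Apply vowel deletion: vishyoiykik → vishyiykik.

vishyiykik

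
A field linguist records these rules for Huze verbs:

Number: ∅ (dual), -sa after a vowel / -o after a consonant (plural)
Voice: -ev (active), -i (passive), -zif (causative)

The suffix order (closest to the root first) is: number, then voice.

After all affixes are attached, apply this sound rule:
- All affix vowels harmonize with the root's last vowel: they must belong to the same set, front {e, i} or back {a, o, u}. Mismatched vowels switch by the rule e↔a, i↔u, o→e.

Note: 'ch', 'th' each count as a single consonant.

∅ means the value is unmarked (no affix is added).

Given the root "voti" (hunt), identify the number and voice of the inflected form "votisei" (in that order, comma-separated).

Segment: voti-sa-i.
number: -sa/o → plural.
voice: -i → passive.

plural, passive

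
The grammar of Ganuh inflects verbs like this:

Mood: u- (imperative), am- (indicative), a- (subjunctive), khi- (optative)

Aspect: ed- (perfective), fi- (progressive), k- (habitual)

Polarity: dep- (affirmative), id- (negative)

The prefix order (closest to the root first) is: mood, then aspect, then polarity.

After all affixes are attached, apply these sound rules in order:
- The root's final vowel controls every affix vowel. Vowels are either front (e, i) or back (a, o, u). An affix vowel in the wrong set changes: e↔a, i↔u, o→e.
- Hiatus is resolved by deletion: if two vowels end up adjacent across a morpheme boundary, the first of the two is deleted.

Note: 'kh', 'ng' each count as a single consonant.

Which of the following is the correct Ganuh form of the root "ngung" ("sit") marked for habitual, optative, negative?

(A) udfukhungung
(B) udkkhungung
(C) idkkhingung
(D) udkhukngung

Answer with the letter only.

B

Attach mood optative khi- → khingung.
Attach aspect habitual k- → kkhingung.
Attach polarity negative id- → idkkhingung.
Apply vowel harmony: idkkhingung → udkkhungung.
Vowel deletion: no change.
So the correct form is udkkhungung, option (B).
(D) udkhukngung is wrong: it has the affixes in the wrong order.
(A) udfukhungung is wrong: it uses progressive instead of habitual for aspect.
(C) idkkhingung is wrong: it fails to apply the sound rule(s).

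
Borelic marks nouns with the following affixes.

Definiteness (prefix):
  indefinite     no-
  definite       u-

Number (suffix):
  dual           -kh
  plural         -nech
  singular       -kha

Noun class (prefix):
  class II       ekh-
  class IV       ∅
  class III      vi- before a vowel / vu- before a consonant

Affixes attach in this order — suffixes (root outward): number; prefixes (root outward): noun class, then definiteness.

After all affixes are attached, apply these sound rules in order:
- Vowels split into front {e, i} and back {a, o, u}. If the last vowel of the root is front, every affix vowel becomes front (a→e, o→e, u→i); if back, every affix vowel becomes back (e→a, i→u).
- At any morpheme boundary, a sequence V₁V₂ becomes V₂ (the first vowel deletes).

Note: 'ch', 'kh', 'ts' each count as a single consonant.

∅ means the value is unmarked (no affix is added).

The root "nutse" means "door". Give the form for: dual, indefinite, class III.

Attach number dual -kh → nutsekh.
Attach noun class class III vu- (before consonant 'n') → vunutsekh.
Attach definiteness indefinite no- → novunutsekh.
Apply vowel harmony: novunutsekh → nevinutsekh.
Vowel deletion: no change.

nevinutsekh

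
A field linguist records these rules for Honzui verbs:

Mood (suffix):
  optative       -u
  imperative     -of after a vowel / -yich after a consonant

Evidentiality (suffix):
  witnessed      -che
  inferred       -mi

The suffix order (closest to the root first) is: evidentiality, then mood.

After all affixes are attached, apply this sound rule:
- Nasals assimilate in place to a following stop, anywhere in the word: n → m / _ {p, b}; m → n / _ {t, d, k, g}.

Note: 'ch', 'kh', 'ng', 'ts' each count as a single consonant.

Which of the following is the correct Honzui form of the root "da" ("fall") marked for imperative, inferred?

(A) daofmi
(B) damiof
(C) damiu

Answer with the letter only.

Attach evidentiality inferred -mi → dami.
Attach mood imperative -of (after vowel 'i') → damiof.
Nasal assimilation: no change.
So the correct form is damiof, option (B).
(C) damiu is wrong: it uses optative instead of imperative for mood.
(A) daofmi is wrong: it has the affixes in the wrong order.

B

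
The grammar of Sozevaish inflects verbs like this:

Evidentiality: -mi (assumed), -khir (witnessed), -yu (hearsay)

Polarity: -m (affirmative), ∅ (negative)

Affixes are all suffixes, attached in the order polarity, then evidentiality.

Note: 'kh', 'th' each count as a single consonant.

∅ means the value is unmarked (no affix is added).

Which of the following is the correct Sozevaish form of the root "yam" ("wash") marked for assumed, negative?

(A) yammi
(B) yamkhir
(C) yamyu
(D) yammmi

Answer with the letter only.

A

polarity = negative: zero marking, form stays yam.
Attach evidentiality assumed -mi → yammi.
So the correct form is yammi, option (A).
(B) yamkhir is wrong: it uses witnessed instead of assumed for evidentiality.
(D) yammmi is wrong: it uses affirmative instead of negative for polarity.
(C) yamyu is wrong: it uses hearsay instead of assumed for evidentiality.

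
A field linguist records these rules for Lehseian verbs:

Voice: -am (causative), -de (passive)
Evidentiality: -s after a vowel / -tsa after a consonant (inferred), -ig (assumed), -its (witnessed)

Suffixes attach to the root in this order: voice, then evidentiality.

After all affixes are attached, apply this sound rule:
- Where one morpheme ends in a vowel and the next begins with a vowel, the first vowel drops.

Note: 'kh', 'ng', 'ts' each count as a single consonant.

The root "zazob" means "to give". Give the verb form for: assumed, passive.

Attach voice passive -de → zazobde.
Attach evidentiality assumed -ig → zazobdeig.
Apply vowel deletion: zazobdeig → zazobdig.

zazobdig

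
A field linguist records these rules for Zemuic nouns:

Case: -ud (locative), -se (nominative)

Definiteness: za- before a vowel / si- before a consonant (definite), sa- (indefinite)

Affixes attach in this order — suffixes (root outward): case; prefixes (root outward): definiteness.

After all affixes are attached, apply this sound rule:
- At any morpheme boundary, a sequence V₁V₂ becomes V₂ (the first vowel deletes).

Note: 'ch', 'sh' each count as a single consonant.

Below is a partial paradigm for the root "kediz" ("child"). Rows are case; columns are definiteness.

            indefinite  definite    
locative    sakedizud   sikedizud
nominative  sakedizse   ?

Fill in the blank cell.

sikedizse

Attach definiteness definite si- (before consonant 'k') → sikediz.
Attach case nominative -se → sikedizse.
Vowel deletion: no change.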